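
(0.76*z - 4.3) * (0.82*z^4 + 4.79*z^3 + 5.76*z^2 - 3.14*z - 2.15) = 0.6232*z^5 + 0.1144*z^4 - 16.2194*z^3 - 27.1544*z^2 + 11.868*z + 9.245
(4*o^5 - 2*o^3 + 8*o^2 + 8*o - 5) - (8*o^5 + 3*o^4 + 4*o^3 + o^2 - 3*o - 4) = -4*o^5 - 3*o^4 - 6*o^3 + 7*o^2 + 11*o - 1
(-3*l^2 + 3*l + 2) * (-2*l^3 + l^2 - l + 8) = 6*l^5 - 9*l^4 + 2*l^3 - 25*l^2 + 22*l + 16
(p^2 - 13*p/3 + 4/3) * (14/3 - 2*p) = -2*p^3 + 40*p^2/3 - 206*p/9 + 56/9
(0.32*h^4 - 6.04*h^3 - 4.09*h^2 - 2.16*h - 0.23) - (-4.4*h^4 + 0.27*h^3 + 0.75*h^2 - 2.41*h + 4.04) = 4.72*h^4 - 6.31*h^3 - 4.84*h^2 + 0.25*h - 4.27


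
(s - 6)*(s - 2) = s^2 - 8*s + 12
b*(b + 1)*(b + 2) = b^3 + 3*b^2 + 2*b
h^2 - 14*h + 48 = (h - 8)*(h - 6)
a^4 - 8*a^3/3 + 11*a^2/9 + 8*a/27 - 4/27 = (a - 2)*(a - 2/3)*(a - 1/3)*(a + 1/3)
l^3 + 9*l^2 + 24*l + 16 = (l + 1)*(l + 4)^2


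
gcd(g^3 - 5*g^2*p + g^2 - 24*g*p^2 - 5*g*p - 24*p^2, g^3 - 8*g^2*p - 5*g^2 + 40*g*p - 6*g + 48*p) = -g^2 + 8*g*p - g + 8*p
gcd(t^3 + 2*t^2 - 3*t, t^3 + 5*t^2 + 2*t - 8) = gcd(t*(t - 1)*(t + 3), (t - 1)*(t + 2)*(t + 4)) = t - 1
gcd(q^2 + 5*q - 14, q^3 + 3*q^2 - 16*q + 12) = q - 2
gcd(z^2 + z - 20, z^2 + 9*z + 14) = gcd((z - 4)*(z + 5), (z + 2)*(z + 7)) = 1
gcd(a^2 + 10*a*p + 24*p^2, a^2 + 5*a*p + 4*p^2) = a + 4*p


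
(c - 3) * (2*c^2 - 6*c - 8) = 2*c^3 - 12*c^2 + 10*c + 24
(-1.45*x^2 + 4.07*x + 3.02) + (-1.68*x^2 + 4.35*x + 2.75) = -3.13*x^2 + 8.42*x + 5.77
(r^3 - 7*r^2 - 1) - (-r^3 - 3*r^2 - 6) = 2*r^3 - 4*r^2 + 5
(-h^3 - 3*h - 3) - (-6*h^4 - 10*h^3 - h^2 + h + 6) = 6*h^4 + 9*h^3 + h^2 - 4*h - 9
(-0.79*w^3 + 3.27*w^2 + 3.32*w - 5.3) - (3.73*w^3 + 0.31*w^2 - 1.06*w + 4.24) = -4.52*w^3 + 2.96*w^2 + 4.38*w - 9.54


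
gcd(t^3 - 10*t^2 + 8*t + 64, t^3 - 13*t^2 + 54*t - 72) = t - 4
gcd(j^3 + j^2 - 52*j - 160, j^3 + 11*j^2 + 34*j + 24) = j + 4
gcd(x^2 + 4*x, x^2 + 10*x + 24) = x + 4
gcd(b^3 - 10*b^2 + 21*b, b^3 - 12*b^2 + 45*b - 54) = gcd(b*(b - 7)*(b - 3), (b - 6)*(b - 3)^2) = b - 3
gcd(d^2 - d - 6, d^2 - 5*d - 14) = d + 2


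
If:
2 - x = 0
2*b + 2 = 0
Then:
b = -1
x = 2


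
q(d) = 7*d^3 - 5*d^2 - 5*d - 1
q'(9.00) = 1606.00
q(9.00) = 4652.00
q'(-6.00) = 811.00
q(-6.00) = -1663.00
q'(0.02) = -5.19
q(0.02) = -1.10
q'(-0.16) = -2.86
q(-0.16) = -0.36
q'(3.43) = 207.76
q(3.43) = 205.50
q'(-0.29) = -0.33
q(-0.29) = -0.14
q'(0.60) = -3.44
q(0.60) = -4.29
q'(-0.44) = 3.47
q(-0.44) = -0.36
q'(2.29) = 82.23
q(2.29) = 45.39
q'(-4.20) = 407.44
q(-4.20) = -586.82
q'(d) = 21*d^2 - 10*d - 5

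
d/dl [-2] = 0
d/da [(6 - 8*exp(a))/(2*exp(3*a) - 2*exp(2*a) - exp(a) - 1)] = (32*exp(3*a) - 52*exp(2*a) + 24*exp(a) + 14)*exp(a)/(4*exp(6*a) - 8*exp(5*a) + 5*exp(2*a) + 2*exp(a) + 1)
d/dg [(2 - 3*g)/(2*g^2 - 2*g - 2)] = (-3*g^2 + 3*g + (2*g - 1)*(3*g - 2) + 3)/(2*(-g^2 + g + 1)^2)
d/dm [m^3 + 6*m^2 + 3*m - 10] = 3*m^2 + 12*m + 3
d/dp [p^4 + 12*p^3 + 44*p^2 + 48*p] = 4*p^3 + 36*p^2 + 88*p + 48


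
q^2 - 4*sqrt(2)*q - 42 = (q - 7*sqrt(2))*(q + 3*sqrt(2))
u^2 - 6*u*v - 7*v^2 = (u - 7*v)*(u + v)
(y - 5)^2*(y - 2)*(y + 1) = y^4 - 11*y^3 + 33*y^2 - 5*y - 50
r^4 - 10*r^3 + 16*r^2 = r^2*(r - 8)*(r - 2)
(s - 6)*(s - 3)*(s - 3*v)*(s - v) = s^4 - 4*s^3*v - 9*s^3 + 3*s^2*v^2 + 36*s^2*v + 18*s^2 - 27*s*v^2 - 72*s*v + 54*v^2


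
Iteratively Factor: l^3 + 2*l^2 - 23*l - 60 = (l + 3)*(l^2 - l - 20) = (l - 5)*(l + 3)*(l + 4)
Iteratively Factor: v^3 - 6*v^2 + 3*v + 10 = (v - 2)*(v^2 - 4*v - 5) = (v - 2)*(v + 1)*(v - 5)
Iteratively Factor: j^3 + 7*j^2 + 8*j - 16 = (j - 1)*(j^2 + 8*j + 16) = (j - 1)*(j + 4)*(j + 4)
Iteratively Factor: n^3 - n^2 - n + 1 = (n + 1)*(n^2 - 2*n + 1) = (n - 1)*(n + 1)*(n - 1)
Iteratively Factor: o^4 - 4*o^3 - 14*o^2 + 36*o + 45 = (o - 3)*(o^3 - o^2 - 17*o - 15) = (o - 3)*(o + 3)*(o^2 - 4*o - 5) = (o - 5)*(o - 3)*(o + 3)*(o + 1)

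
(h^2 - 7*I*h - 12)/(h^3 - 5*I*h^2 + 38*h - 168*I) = (h - 3*I)/(h^2 - I*h + 42)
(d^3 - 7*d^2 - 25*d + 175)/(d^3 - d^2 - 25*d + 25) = (d - 7)/(d - 1)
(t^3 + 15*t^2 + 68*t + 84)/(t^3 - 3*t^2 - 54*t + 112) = (t^2 + 8*t + 12)/(t^2 - 10*t + 16)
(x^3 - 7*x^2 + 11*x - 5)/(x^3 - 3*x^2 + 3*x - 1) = (x - 5)/(x - 1)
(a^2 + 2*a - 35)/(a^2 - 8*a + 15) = (a + 7)/(a - 3)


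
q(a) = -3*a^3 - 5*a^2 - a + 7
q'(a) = -9*a^2 - 10*a - 1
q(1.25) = -7.92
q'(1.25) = -27.56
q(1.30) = -9.34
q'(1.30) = -29.21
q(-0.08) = 7.05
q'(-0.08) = -0.26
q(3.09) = -132.34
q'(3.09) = -117.83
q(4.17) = -301.65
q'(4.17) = -199.20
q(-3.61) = 86.59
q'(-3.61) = -82.19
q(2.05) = -41.91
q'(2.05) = -59.32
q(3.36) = -166.61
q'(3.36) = -136.21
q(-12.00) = 4483.00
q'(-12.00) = -1177.00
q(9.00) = -2594.00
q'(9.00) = -820.00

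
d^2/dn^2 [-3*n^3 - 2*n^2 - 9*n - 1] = -18*n - 4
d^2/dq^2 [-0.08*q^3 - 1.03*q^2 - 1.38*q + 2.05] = -0.48*q - 2.06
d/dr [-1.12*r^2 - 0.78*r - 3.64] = -2.24*r - 0.78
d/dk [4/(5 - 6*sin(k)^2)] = 24*sin(2*k)/(3*cos(2*k) + 2)^2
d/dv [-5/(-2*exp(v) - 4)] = -5*exp(v)/(2*(exp(v) + 2)^2)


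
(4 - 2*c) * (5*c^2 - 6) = -10*c^3 + 20*c^2 + 12*c - 24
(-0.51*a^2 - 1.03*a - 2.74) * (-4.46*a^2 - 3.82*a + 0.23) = 2.2746*a^4 + 6.542*a^3 + 16.0377*a^2 + 10.2299*a - 0.6302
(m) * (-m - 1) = -m^2 - m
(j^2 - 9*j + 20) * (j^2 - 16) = j^4 - 9*j^3 + 4*j^2 + 144*j - 320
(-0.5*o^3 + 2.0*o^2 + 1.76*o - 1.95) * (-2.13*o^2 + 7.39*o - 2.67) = 1.065*o^5 - 7.955*o^4 + 12.3662*o^3 + 11.8199*o^2 - 19.1097*o + 5.2065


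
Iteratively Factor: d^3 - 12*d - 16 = (d + 2)*(d^2 - 2*d - 8) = (d + 2)^2*(d - 4)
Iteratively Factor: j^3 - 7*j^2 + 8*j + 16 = (j - 4)*(j^2 - 3*j - 4) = (j - 4)*(j + 1)*(j - 4)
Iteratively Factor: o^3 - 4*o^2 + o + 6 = (o + 1)*(o^2 - 5*o + 6) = (o - 3)*(o + 1)*(o - 2)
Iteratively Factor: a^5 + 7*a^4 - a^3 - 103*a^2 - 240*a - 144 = (a - 4)*(a^4 + 11*a^3 + 43*a^2 + 69*a + 36) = (a - 4)*(a + 4)*(a^3 + 7*a^2 + 15*a + 9) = (a - 4)*(a + 3)*(a + 4)*(a^2 + 4*a + 3) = (a - 4)*(a + 1)*(a + 3)*(a + 4)*(a + 3)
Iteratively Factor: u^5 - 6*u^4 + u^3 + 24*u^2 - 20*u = (u)*(u^4 - 6*u^3 + u^2 + 24*u - 20) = u*(u - 5)*(u^3 - u^2 - 4*u + 4) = u*(u - 5)*(u + 2)*(u^2 - 3*u + 2) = u*(u - 5)*(u - 1)*(u + 2)*(u - 2)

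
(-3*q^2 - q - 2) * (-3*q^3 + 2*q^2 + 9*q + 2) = 9*q^5 - 3*q^4 - 23*q^3 - 19*q^2 - 20*q - 4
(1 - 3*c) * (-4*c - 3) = 12*c^2 + 5*c - 3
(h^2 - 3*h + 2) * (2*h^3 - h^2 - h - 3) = 2*h^5 - 7*h^4 + 6*h^3 - 2*h^2 + 7*h - 6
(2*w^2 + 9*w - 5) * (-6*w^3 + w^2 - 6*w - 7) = -12*w^5 - 52*w^4 + 27*w^3 - 73*w^2 - 33*w + 35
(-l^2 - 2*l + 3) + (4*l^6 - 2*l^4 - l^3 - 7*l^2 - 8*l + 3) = 4*l^6 - 2*l^4 - l^3 - 8*l^2 - 10*l + 6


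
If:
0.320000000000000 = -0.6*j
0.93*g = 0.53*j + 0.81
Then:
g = 0.57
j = -0.53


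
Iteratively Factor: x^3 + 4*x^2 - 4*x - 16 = (x - 2)*(x^2 + 6*x + 8) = (x - 2)*(x + 4)*(x + 2)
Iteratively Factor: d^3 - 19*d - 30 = (d + 2)*(d^2 - 2*d - 15) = (d + 2)*(d + 3)*(d - 5)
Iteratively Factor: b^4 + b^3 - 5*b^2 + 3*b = (b - 1)*(b^3 + 2*b^2 - 3*b) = b*(b - 1)*(b^2 + 2*b - 3) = b*(b - 1)^2*(b + 3)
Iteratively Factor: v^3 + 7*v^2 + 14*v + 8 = (v + 1)*(v^2 + 6*v + 8) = (v + 1)*(v + 4)*(v + 2)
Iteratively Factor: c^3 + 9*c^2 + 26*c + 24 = (c + 3)*(c^2 + 6*c + 8) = (c + 2)*(c + 3)*(c + 4)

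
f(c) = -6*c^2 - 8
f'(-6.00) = 72.00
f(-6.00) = -224.00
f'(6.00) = -72.00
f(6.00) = -224.00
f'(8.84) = -106.08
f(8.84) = -476.87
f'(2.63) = -31.56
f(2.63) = -49.50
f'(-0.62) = 7.44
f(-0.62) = -10.31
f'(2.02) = -24.24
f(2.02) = -32.48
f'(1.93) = -23.16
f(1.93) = -30.35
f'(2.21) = -26.52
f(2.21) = -37.30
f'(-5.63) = 67.56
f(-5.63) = -198.18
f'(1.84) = -22.08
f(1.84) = -28.31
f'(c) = -12*c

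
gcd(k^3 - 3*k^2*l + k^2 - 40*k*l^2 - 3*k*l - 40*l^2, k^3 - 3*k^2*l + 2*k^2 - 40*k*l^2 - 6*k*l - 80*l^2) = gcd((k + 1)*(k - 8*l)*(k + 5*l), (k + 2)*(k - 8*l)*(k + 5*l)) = k^2 - 3*k*l - 40*l^2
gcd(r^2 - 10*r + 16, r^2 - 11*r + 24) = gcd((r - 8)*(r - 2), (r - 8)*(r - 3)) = r - 8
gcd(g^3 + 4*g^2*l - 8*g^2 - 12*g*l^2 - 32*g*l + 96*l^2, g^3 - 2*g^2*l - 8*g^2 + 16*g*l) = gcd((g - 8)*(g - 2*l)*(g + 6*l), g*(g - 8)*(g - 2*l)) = g^2 - 2*g*l - 8*g + 16*l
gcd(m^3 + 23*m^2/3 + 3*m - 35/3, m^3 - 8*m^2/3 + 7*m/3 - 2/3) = m - 1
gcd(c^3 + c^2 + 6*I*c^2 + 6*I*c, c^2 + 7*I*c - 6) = c + 6*I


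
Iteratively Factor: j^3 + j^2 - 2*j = (j + 2)*(j^2 - j) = j*(j + 2)*(j - 1)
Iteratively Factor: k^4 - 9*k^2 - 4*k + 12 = (k + 2)*(k^3 - 2*k^2 - 5*k + 6) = (k + 2)^2*(k^2 - 4*k + 3) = (k - 3)*(k + 2)^2*(k - 1)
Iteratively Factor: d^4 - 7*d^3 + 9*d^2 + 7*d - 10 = (d - 1)*(d^3 - 6*d^2 + 3*d + 10) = (d - 5)*(d - 1)*(d^2 - d - 2) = (d - 5)*(d - 1)*(d + 1)*(d - 2)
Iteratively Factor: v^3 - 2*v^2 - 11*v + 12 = (v + 3)*(v^2 - 5*v + 4) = (v - 4)*(v + 3)*(v - 1)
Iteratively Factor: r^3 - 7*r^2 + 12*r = (r)*(r^2 - 7*r + 12) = r*(r - 3)*(r - 4)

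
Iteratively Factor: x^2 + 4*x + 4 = (x + 2)*(x + 2)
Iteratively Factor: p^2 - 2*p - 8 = (p - 4)*(p + 2)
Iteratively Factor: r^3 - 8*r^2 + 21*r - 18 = (r - 2)*(r^2 - 6*r + 9) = (r - 3)*(r - 2)*(r - 3)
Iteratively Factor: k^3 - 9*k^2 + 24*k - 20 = (k - 2)*(k^2 - 7*k + 10) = (k - 2)^2*(k - 5)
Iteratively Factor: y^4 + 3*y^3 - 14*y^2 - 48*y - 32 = (y + 2)*(y^3 + y^2 - 16*y - 16) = (y + 1)*(y + 2)*(y^2 - 16) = (y + 1)*(y + 2)*(y + 4)*(y - 4)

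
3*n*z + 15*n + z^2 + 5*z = (3*n + z)*(z + 5)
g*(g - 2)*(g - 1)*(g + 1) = g^4 - 2*g^3 - g^2 + 2*g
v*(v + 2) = v^2 + 2*v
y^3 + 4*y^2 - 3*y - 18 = (y - 2)*(y + 3)^2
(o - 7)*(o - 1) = o^2 - 8*o + 7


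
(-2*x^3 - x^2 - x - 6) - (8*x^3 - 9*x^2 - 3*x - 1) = -10*x^3 + 8*x^2 + 2*x - 5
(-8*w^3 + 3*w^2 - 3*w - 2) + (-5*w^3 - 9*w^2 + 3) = -13*w^3 - 6*w^2 - 3*w + 1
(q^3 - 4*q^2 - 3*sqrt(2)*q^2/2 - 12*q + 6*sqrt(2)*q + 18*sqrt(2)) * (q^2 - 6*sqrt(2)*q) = q^5 - 15*sqrt(2)*q^4/2 - 4*q^4 + 6*q^3 + 30*sqrt(2)*q^3 - 72*q^2 + 90*sqrt(2)*q^2 - 216*q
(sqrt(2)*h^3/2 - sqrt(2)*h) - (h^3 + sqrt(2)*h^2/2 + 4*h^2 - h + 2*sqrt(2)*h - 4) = -h^3 + sqrt(2)*h^3/2 - 4*h^2 - sqrt(2)*h^2/2 - 3*sqrt(2)*h + h + 4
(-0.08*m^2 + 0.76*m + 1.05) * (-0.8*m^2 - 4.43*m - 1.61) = 0.064*m^4 - 0.2536*m^3 - 4.078*m^2 - 5.8751*m - 1.6905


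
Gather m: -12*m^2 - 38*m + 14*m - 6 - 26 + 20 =-12*m^2 - 24*m - 12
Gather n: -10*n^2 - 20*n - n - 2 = -10*n^2 - 21*n - 2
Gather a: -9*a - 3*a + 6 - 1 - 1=4 - 12*a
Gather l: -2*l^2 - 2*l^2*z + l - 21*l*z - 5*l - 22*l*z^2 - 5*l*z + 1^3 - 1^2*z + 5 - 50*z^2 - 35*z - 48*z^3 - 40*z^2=l^2*(-2*z - 2) + l*(-22*z^2 - 26*z - 4) - 48*z^3 - 90*z^2 - 36*z + 6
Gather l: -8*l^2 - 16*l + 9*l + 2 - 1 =-8*l^2 - 7*l + 1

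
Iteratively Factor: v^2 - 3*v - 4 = (v + 1)*(v - 4)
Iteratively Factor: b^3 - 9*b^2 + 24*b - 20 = (b - 5)*(b^2 - 4*b + 4) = (b - 5)*(b - 2)*(b - 2)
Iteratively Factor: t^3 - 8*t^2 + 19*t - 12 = (t - 3)*(t^2 - 5*t + 4) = (t - 3)*(t - 1)*(t - 4)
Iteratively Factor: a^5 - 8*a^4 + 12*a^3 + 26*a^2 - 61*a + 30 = (a - 1)*(a^4 - 7*a^3 + 5*a^2 + 31*a - 30) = (a - 1)^2*(a^3 - 6*a^2 - a + 30) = (a - 5)*(a - 1)^2*(a^2 - a - 6) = (a - 5)*(a - 3)*(a - 1)^2*(a + 2)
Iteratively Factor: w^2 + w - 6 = (w + 3)*(w - 2)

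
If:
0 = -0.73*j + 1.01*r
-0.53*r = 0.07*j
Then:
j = 0.00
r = 0.00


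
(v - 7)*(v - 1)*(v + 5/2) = v^3 - 11*v^2/2 - 13*v + 35/2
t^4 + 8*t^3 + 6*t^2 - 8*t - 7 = (t - 1)*(t + 1)^2*(t + 7)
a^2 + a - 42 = (a - 6)*(a + 7)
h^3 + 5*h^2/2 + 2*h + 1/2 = (h + 1/2)*(h + 1)^2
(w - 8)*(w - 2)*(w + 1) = w^3 - 9*w^2 + 6*w + 16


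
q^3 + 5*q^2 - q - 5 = (q - 1)*(q + 1)*(q + 5)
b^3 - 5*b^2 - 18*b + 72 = (b - 6)*(b - 3)*(b + 4)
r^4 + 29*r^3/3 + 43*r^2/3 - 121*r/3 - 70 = (r - 2)*(r + 5/3)*(r + 3)*(r + 7)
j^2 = j^2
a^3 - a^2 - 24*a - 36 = (a - 6)*(a + 2)*(a + 3)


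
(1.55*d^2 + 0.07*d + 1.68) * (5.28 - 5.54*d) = -8.587*d^3 + 7.7962*d^2 - 8.9376*d + 8.8704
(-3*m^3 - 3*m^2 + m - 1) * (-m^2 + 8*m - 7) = 3*m^5 - 21*m^4 - 4*m^3 + 30*m^2 - 15*m + 7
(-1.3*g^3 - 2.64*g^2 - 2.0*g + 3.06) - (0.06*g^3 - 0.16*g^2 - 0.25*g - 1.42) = -1.36*g^3 - 2.48*g^2 - 1.75*g + 4.48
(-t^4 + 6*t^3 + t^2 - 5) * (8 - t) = t^5 - 14*t^4 + 47*t^3 + 8*t^2 + 5*t - 40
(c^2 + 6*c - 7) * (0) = 0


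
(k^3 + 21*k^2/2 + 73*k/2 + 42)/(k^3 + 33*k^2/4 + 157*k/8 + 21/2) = 4*(k + 3)/(4*k + 3)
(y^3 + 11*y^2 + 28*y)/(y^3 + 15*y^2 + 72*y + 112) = y/(y + 4)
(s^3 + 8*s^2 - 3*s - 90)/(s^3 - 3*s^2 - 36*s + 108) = (s + 5)/(s - 6)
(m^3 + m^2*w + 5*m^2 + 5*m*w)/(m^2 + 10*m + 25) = m*(m + w)/(m + 5)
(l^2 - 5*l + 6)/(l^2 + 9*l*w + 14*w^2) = (l^2 - 5*l + 6)/(l^2 + 9*l*w + 14*w^2)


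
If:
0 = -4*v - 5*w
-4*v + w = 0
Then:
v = 0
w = 0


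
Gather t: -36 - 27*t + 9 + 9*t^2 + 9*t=9*t^2 - 18*t - 27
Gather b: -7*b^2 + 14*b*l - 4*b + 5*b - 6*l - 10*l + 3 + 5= -7*b^2 + b*(14*l + 1) - 16*l + 8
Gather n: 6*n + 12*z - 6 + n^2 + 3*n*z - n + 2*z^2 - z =n^2 + n*(3*z + 5) + 2*z^2 + 11*z - 6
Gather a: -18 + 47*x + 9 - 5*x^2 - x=-5*x^2 + 46*x - 9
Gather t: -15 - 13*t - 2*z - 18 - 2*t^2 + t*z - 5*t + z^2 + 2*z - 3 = -2*t^2 + t*(z - 18) + z^2 - 36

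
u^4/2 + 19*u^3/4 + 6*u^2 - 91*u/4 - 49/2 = (u/2 + 1/2)*(u - 2)*(u + 7/2)*(u + 7)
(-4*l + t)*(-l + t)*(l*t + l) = 4*l^3*t + 4*l^3 - 5*l^2*t^2 - 5*l^2*t + l*t^3 + l*t^2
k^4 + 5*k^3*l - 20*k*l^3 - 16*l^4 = (k - 2*l)*(k + l)*(k + 2*l)*(k + 4*l)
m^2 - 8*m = m*(m - 8)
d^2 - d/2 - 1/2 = (d - 1)*(d + 1/2)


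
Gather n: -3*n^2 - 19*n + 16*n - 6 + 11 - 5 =-3*n^2 - 3*n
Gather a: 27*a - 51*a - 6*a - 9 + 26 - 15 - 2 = -30*a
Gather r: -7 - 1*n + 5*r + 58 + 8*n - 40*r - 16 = 7*n - 35*r + 35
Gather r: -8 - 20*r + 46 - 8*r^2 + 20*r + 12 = 50 - 8*r^2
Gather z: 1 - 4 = -3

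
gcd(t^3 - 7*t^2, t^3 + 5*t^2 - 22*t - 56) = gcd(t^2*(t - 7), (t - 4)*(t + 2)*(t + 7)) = 1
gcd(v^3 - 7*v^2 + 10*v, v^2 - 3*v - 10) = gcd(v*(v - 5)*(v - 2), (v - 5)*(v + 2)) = v - 5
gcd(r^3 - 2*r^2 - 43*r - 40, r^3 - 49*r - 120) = r^2 - 3*r - 40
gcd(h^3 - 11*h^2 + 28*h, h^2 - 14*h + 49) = h - 7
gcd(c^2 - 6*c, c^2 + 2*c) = c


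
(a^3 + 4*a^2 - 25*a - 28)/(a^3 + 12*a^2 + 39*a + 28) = (a - 4)/(a + 4)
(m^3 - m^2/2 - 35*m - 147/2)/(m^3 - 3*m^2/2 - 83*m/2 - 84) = (m - 7)/(m - 8)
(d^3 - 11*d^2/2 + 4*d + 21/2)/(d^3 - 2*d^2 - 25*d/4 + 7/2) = 2*(d^2 - 2*d - 3)/(2*d^2 + 3*d - 2)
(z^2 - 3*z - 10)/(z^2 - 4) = (z - 5)/(z - 2)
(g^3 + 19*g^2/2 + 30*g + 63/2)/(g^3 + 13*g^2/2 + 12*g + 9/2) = (2*g + 7)/(2*g + 1)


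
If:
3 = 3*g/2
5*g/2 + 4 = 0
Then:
No Solution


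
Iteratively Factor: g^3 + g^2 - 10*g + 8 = (g - 2)*(g^2 + 3*g - 4) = (g - 2)*(g + 4)*(g - 1)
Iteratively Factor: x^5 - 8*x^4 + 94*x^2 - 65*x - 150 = (x + 1)*(x^4 - 9*x^3 + 9*x^2 + 85*x - 150) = (x - 5)*(x + 1)*(x^3 - 4*x^2 - 11*x + 30) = (x - 5)*(x - 2)*(x + 1)*(x^2 - 2*x - 15) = (x - 5)^2*(x - 2)*(x + 1)*(x + 3)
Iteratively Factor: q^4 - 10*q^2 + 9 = (q + 1)*(q^3 - q^2 - 9*q + 9) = (q + 1)*(q + 3)*(q^2 - 4*q + 3) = (q - 3)*(q + 1)*(q + 3)*(q - 1)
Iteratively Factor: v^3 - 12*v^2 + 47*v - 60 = (v - 5)*(v^2 - 7*v + 12) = (v - 5)*(v - 4)*(v - 3)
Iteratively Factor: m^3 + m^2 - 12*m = (m)*(m^2 + m - 12) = m*(m + 4)*(m - 3)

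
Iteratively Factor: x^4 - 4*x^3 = (x)*(x^3 - 4*x^2) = x^2*(x^2 - 4*x) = x^3*(x - 4)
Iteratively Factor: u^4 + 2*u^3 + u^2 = (u)*(u^3 + 2*u^2 + u) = u^2*(u^2 + 2*u + 1) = u^2*(u + 1)*(u + 1)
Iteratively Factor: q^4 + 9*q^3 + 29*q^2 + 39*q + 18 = (q + 3)*(q^3 + 6*q^2 + 11*q + 6) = (q + 2)*(q + 3)*(q^2 + 4*q + 3) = (q + 2)*(q + 3)^2*(q + 1)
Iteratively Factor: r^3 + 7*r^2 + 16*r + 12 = (r + 2)*(r^2 + 5*r + 6) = (r + 2)^2*(r + 3)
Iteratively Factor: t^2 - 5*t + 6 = (t - 3)*(t - 2)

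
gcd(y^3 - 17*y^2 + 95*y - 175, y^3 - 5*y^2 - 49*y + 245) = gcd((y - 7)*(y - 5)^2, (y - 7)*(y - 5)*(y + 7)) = y^2 - 12*y + 35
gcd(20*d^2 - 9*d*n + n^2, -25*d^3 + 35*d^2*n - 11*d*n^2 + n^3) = 5*d - n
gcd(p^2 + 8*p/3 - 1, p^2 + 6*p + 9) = p + 3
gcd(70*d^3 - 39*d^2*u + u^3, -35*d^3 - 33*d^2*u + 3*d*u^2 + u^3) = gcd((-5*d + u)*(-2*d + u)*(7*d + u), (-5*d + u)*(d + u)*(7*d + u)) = -35*d^2 + 2*d*u + u^2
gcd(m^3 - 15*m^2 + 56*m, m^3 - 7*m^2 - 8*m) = m^2 - 8*m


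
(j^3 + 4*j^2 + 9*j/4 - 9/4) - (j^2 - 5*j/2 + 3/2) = j^3 + 3*j^2 + 19*j/4 - 15/4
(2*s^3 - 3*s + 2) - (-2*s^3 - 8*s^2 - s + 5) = 4*s^3 + 8*s^2 - 2*s - 3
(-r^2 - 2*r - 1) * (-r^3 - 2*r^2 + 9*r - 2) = r^5 + 4*r^4 - 4*r^3 - 14*r^2 - 5*r + 2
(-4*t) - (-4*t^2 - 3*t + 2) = 4*t^2 - t - 2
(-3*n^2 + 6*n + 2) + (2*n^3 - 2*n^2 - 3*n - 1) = 2*n^3 - 5*n^2 + 3*n + 1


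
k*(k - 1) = k^2 - k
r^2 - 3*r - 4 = (r - 4)*(r + 1)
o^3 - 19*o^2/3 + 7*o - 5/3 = (o - 5)*(o - 1)*(o - 1/3)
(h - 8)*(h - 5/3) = h^2 - 29*h/3 + 40/3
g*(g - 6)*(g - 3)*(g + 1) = g^4 - 8*g^3 + 9*g^2 + 18*g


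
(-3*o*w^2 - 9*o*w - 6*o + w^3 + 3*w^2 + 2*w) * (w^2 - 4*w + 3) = -3*o*w^4 + 3*o*w^3 + 21*o*w^2 - 3*o*w - 18*o + w^5 - w^4 - 7*w^3 + w^2 + 6*w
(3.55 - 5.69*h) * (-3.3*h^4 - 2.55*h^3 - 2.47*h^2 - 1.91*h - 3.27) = 18.777*h^5 + 2.7945*h^4 + 5.0018*h^3 + 2.0994*h^2 + 11.8258*h - 11.6085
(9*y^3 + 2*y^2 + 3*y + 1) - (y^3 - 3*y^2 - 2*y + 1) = 8*y^3 + 5*y^2 + 5*y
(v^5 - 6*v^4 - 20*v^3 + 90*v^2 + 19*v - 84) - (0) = v^5 - 6*v^4 - 20*v^3 + 90*v^2 + 19*v - 84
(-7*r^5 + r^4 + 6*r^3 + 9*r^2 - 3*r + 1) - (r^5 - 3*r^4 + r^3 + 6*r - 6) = -8*r^5 + 4*r^4 + 5*r^3 + 9*r^2 - 9*r + 7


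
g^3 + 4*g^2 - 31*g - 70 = (g - 5)*(g + 2)*(g + 7)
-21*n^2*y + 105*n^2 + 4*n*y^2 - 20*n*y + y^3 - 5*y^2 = (-3*n + y)*(7*n + y)*(y - 5)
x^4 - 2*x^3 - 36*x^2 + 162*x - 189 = (x - 3)^3*(x + 7)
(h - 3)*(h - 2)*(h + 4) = h^3 - h^2 - 14*h + 24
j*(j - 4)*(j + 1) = j^3 - 3*j^2 - 4*j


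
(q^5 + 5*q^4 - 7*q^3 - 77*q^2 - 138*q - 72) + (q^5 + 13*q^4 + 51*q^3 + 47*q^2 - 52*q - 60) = 2*q^5 + 18*q^4 + 44*q^3 - 30*q^2 - 190*q - 132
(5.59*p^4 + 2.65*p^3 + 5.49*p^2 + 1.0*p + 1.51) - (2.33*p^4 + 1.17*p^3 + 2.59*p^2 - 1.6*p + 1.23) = 3.26*p^4 + 1.48*p^3 + 2.9*p^2 + 2.6*p + 0.28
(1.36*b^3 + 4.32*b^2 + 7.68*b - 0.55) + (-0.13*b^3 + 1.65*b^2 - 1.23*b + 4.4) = 1.23*b^3 + 5.97*b^2 + 6.45*b + 3.85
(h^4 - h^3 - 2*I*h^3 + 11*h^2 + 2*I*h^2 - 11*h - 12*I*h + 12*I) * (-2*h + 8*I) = -2*h^5 + 2*h^4 + 12*I*h^4 - 6*h^3 - 12*I*h^3 + 6*h^2 + 112*I*h^2 + 96*h - 112*I*h - 96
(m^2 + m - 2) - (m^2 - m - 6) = 2*m + 4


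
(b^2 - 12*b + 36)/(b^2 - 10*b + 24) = (b - 6)/(b - 4)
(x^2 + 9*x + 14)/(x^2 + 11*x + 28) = (x + 2)/(x + 4)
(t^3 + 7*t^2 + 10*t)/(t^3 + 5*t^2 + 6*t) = (t + 5)/(t + 3)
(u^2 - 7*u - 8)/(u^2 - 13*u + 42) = (u^2 - 7*u - 8)/(u^2 - 13*u + 42)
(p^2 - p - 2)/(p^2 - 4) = (p + 1)/(p + 2)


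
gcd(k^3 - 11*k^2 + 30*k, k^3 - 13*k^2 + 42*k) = k^2 - 6*k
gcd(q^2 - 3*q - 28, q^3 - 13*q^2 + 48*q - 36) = 1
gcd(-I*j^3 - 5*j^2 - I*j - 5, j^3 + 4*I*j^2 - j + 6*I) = j - I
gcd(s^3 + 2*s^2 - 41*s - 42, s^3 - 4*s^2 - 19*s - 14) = s + 1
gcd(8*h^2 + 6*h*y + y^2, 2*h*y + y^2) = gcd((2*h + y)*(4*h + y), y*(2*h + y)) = 2*h + y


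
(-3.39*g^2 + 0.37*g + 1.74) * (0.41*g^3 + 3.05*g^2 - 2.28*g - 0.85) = -1.3899*g^5 - 10.1878*g^4 + 9.5711*g^3 + 7.3449*g^2 - 4.2817*g - 1.479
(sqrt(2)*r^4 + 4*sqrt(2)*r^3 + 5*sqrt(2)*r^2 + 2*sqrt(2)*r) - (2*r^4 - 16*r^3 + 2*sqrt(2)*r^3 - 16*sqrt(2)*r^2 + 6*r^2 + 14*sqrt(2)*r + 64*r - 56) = -2*r^4 + sqrt(2)*r^4 + 2*sqrt(2)*r^3 + 16*r^3 - 6*r^2 + 21*sqrt(2)*r^2 - 64*r - 12*sqrt(2)*r + 56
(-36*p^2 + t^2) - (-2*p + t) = -36*p^2 + 2*p + t^2 - t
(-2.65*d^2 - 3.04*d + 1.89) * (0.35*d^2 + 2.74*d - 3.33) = -0.9275*d^4 - 8.325*d^3 + 1.1564*d^2 + 15.3018*d - 6.2937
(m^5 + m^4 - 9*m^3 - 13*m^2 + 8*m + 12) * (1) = m^5 + m^4 - 9*m^3 - 13*m^2 + 8*m + 12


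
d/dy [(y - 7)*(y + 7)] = 2*y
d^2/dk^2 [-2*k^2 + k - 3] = -4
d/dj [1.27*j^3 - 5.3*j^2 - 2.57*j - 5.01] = 3.81*j^2 - 10.6*j - 2.57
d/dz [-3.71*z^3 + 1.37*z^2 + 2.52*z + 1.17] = -11.13*z^2 + 2.74*z + 2.52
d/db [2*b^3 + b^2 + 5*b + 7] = 6*b^2 + 2*b + 5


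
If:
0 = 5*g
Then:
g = 0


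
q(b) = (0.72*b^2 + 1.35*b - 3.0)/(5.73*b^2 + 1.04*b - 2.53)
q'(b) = (-11.46*b - 1.04)*(0.72*b^2 + 1.35*b - 3.0)/(5.73*b^2 + 1.04*b - 2.53)^2 + (1.44*b + 1.35)/(5.73*b^2 + 1.04*b - 2.53)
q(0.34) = 1.62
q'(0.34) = 4.08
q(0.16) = 1.25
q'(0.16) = 0.90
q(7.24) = 0.15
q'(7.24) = -0.00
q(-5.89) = 0.07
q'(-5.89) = -0.01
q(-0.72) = 11.67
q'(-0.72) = -273.93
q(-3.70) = 0.03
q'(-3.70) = -0.04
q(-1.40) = -0.48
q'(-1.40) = -1.09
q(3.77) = 0.15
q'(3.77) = 0.00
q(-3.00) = -0.01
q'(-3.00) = -0.07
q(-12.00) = 0.10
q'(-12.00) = -0.00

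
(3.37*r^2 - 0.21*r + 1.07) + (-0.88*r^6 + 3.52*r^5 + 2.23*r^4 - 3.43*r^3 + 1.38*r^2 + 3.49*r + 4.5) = -0.88*r^6 + 3.52*r^5 + 2.23*r^4 - 3.43*r^3 + 4.75*r^2 + 3.28*r + 5.57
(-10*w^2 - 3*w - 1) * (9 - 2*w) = 20*w^3 - 84*w^2 - 25*w - 9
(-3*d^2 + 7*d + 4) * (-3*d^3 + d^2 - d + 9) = 9*d^5 - 24*d^4 - 2*d^3 - 30*d^2 + 59*d + 36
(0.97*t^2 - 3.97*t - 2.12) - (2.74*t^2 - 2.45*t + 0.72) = -1.77*t^2 - 1.52*t - 2.84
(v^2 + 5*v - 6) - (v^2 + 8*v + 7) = -3*v - 13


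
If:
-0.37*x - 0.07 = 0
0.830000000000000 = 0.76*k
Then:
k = 1.09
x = -0.19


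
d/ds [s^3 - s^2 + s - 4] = 3*s^2 - 2*s + 1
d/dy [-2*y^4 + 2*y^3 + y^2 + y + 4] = -8*y^3 + 6*y^2 + 2*y + 1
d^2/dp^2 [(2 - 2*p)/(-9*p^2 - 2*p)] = 4*(81*p^3 - 243*p^2 - 54*p - 4)/(p^3*(729*p^3 + 486*p^2 + 108*p + 8))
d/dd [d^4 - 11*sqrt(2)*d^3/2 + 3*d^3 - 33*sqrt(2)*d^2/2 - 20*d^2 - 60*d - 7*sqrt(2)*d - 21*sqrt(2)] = 4*d^3 - 33*sqrt(2)*d^2/2 + 9*d^2 - 33*sqrt(2)*d - 40*d - 60 - 7*sqrt(2)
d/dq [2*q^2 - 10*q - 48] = 4*q - 10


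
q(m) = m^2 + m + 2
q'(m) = 2*m + 1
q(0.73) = 3.26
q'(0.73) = 2.46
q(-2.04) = 4.12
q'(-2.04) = -3.08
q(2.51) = 10.81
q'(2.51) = 6.02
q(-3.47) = 10.57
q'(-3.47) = -5.94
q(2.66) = 11.74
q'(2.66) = 6.32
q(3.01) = 14.07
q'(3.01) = 7.02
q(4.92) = 31.13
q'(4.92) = 10.84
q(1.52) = 5.83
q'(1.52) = 4.04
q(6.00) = 44.00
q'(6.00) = 13.00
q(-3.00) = 8.00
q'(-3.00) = -5.00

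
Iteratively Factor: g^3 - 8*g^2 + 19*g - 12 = (g - 3)*(g^2 - 5*g + 4) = (g - 4)*(g - 3)*(g - 1)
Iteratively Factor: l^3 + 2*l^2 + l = (l)*(l^2 + 2*l + 1) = l*(l + 1)*(l + 1)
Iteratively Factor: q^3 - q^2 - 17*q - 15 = (q + 1)*(q^2 - 2*q - 15) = (q - 5)*(q + 1)*(q + 3)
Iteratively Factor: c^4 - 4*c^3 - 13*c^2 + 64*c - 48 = (c - 3)*(c^3 - c^2 - 16*c + 16) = (c - 4)*(c - 3)*(c^2 + 3*c - 4) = (c - 4)*(c - 3)*(c + 4)*(c - 1)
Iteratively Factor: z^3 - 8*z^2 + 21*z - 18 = (z - 3)*(z^2 - 5*z + 6) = (z - 3)^2*(z - 2)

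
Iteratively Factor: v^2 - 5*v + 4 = (v - 4)*(v - 1)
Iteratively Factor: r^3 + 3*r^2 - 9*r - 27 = (r + 3)*(r^2 - 9) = (r - 3)*(r + 3)*(r + 3)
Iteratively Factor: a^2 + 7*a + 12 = (a + 4)*(a + 3)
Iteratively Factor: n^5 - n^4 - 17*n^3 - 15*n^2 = (n + 1)*(n^4 - 2*n^3 - 15*n^2) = n*(n + 1)*(n^3 - 2*n^2 - 15*n) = n*(n - 5)*(n + 1)*(n^2 + 3*n) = n*(n - 5)*(n + 1)*(n + 3)*(n)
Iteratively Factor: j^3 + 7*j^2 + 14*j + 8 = (j + 1)*(j^2 + 6*j + 8) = (j + 1)*(j + 2)*(j + 4)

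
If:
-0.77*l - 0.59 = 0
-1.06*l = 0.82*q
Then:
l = -0.77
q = 0.99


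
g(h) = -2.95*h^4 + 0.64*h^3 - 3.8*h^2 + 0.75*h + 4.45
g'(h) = -11.8*h^3 + 1.92*h^2 - 7.6*h + 0.75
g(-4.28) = -1108.46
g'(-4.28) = 993.60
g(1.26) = -6.79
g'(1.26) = -29.38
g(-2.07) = -73.22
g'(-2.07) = 129.37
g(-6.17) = -4570.43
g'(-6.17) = 2892.38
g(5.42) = -2546.98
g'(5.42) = -1862.84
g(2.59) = -140.72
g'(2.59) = -211.07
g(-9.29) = -22816.38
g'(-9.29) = 9697.89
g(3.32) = -369.93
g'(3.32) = -435.13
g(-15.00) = -152365.55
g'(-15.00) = 40371.75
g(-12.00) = -62828.87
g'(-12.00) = 20758.83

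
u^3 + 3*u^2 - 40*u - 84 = (u - 6)*(u + 2)*(u + 7)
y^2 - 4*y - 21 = (y - 7)*(y + 3)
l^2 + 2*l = l*(l + 2)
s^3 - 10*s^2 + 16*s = s*(s - 8)*(s - 2)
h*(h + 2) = h^2 + 2*h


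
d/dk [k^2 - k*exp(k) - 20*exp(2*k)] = -k*exp(k) + 2*k - 40*exp(2*k) - exp(k)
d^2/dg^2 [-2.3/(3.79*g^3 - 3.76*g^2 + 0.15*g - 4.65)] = ((52.302*g - 17.296)*(3.79*g^3 - 3.76*g^2 + 0.15*g - 4.65) - 2.3*(11.37*g^2 - 7.52*g + 0.15)*(22.74*g^2 - 15.04*g + 0.3))/(3.79*g^3 - 3.76*g^2 + 0.15*g - 4.65)^3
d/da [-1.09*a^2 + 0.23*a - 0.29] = 0.23 - 2.18*a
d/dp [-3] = 0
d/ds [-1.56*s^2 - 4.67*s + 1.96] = -3.12*s - 4.67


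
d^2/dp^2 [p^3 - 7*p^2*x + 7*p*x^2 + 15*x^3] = 6*p - 14*x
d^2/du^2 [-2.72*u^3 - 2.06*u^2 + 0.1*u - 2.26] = -16.32*u - 4.12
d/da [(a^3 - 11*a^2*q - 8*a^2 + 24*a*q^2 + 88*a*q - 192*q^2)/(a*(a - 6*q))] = (a^4 - 12*a^3*q + 42*a^2*q^2 - 40*a^2*q + 384*a*q^2 - 1152*q^3)/(a^2*(a^2 - 12*a*q + 36*q^2))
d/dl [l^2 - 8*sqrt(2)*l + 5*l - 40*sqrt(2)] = 2*l - 8*sqrt(2) + 5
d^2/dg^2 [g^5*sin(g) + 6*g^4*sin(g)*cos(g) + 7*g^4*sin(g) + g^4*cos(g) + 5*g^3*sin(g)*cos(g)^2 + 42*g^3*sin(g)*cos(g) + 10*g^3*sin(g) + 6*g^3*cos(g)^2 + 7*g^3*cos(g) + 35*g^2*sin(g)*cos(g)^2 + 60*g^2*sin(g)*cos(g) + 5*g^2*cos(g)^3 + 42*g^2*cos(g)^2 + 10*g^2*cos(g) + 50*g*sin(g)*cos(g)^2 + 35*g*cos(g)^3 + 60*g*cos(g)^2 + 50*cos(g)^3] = -g^5*sin(g) - 7*g^4*sin(g) - 12*g^4*sin(2*g) + 9*g^4*cos(g) + 3*g^3*sin(g)/4 - 84*g^3*sin(2*g) - 45*g^3*sin(3*g)/4 + 49*g^3*cos(g) + 36*g^3*cos(2*g) + 133*g^2*sin(g)/4 - 120*g^2*sin(2*g) - 315*g^2*sin(3*g)/4 + 263*g^2*cos(g)/4 + 168*g^2*cos(2*g) + 45*g^2*cos(3*g)/4 - 42*g*sin(2*g) - 120*g*sin(3*g) + 203*g*cos(g)/4 + 138*g*cos(2*g) + 105*g*cos(3*g)/4 + 18*g - 140*sin(g) - 60*sin(2*g) + 70*sqrt(2)*sin(g + pi/4) - 35*sqrt(2)*sin(3*g + pi/4) - 20*cos(g) + 42*cos(2*g) - 35*sqrt(2)*cos(g + pi/4) + 42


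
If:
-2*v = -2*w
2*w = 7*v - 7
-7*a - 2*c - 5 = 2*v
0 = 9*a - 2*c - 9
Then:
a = 3/40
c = -333/80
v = 7/5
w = 7/5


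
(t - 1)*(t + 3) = t^2 + 2*t - 3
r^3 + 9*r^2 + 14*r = r*(r + 2)*(r + 7)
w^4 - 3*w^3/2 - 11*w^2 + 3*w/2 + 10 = (w - 4)*(w - 1)*(w + 1)*(w + 5/2)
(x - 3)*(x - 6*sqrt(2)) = x^2 - 6*sqrt(2)*x - 3*x + 18*sqrt(2)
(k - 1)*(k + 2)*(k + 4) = k^3 + 5*k^2 + 2*k - 8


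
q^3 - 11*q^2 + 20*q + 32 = (q - 8)*(q - 4)*(q + 1)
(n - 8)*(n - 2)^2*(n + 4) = n^4 - 8*n^3 - 12*n^2 + 112*n - 128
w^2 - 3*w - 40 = (w - 8)*(w + 5)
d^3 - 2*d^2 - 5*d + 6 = (d - 3)*(d - 1)*(d + 2)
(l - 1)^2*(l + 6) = l^3 + 4*l^2 - 11*l + 6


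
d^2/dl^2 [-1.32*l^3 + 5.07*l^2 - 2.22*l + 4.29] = 10.14 - 7.92*l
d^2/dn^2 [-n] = 0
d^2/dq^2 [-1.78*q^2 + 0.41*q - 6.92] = -3.56000000000000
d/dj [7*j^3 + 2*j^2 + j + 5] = 21*j^2 + 4*j + 1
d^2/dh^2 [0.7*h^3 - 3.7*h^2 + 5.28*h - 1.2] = 4.2*h - 7.4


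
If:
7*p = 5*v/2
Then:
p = 5*v/14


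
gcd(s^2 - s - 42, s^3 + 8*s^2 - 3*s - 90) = s + 6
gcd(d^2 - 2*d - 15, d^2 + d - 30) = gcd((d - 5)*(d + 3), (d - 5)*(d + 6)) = d - 5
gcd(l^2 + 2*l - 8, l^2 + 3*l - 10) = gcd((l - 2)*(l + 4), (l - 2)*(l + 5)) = l - 2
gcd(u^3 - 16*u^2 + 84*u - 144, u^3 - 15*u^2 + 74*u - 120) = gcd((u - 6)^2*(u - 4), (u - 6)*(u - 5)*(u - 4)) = u^2 - 10*u + 24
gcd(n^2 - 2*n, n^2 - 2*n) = n^2 - 2*n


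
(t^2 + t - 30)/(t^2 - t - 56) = (-t^2 - t + 30)/(-t^2 + t + 56)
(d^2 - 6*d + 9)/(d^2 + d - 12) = (d - 3)/(d + 4)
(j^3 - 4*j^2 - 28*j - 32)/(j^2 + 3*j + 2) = (j^2 - 6*j - 16)/(j + 1)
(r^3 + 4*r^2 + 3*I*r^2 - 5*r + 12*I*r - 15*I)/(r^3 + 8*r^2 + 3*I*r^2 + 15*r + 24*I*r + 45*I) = (r - 1)/(r + 3)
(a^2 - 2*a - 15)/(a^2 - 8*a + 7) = (a^2 - 2*a - 15)/(a^2 - 8*a + 7)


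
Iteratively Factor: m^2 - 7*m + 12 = (m - 4)*(m - 3)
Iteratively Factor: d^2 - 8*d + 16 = (d - 4)*(d - 4)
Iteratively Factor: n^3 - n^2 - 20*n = (n + 4)*(n^2 - 5*n) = n*(n + 4)*(n - 5)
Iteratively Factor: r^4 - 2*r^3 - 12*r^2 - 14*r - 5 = (r + 1)*(r^3 - 3*r^2 - 9*r - 5) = (r + 1)^2*(r^2 - 4*r - 5) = (r - 5)*(r + 1)^2*(r + 1)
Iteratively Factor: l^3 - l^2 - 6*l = (l + 2)*(l^2 - 3*l) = l*(l + 2)*(l - 3)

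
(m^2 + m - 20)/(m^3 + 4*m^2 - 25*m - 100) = (m - 4)/(m^2 - m - 20)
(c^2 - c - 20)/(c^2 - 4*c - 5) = (c + 4)/(c + 1)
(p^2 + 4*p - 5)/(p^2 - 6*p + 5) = (p + 5)/(p - 5)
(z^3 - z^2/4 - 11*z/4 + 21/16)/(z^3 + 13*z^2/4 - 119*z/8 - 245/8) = (4*z^2 - 8*z + 3)/(2*(2*z^2 + 3*z - 35))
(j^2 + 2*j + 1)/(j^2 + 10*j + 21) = (j^2 + 2*j + 1)/(j^2 + 10*j + 21)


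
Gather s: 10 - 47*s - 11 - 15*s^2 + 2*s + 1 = -15*s^2 - 45*s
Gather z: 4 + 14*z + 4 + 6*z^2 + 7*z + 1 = 6*z^2 + 21*z + 9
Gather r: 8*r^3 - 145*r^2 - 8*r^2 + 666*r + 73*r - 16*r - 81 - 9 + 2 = 8*r^3 - 153*r^2 + 723*r - 88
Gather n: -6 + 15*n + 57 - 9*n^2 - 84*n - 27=-9*n^2 - 69*n + 24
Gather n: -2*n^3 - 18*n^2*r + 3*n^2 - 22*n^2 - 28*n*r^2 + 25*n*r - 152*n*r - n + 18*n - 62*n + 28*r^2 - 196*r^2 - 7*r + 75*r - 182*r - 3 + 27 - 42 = -2*n^3 + n^2*(-18*r - 19) + n*(-28*r^2 - 127*r - 45) - 168*r^2 - 114*r - 18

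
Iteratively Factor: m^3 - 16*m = (m - 4)*(m^2 + 4*m) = m*(m - 4)*(m + 4)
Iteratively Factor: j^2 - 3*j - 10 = (j - 5)*(j + 2)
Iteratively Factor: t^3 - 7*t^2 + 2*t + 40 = (t + 2)*(t^2 - 9*t + 20) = (t - 5)*(t + 2)*(t - 4)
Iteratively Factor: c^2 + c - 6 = (c + 3)*(c - 2)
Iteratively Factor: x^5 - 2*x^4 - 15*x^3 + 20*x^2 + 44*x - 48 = (x + 3)*(x^4 - 5*x^3 + 20*x - 16) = (x - 2)*(x + 3)*(x^3 - 3*x^2 - 6*x + 8) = (x - 2)*(x + 2)*(x + 3)*(x^2 - 5*x + 4) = (x - 4)*(x - 2)*(x + 2)*(x + 3)*(x - 1)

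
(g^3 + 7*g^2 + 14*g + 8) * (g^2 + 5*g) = g^5 + 12*g^4 + 49*g^3 + 78*g^2 + 40*g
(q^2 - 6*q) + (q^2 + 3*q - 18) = 2*q^2 - 3*q - 18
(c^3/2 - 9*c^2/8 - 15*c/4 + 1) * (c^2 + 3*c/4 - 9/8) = c^5/2 - 3*c^4/4 - 165*c^3/32 - 35*c^2/64 + 159*c/32 - 9/8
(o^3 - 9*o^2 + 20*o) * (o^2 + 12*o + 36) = o^5 + 3*o^4 - 52*o^3 - 84*o^2 + 720*o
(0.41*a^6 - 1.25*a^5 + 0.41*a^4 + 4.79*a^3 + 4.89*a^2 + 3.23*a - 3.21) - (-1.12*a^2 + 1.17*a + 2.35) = 0.41*a^6 - 1.25*a^5 + 0.41*a^4 + 4.79*a^3 + 6.01*a^2 + 2.06*a - 5.56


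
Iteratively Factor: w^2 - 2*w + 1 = (w - 1)*(w - 1)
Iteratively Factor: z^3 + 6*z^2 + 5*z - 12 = (z + 3)*(z^2 + 3*z - 4) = (z - 1)*(z + 3)*(z + 4)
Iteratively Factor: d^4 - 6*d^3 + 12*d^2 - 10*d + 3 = (d - 1)*(d^3 - 5*d^2 + 7*d - 3) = (d - 1)^2*(d^2 - 4*d + 3) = (d - 1)^3*(d - 3)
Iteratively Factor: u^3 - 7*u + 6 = (u + 3)*(u^2 - 3*u + 2) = (u - 1)*(u + 3)*(u - 2)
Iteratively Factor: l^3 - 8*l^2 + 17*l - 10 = (l - 5)*(l^2 - 3*l + 2) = (l - 5)*(l - 1)*(l - 2)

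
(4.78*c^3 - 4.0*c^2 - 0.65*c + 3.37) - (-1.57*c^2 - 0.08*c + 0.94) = 4.78*c^3 - 2.43*c^2 - 0.57*c + 2.43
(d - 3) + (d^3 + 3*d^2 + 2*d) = d^3 + 3*d^2 + 3*d - 3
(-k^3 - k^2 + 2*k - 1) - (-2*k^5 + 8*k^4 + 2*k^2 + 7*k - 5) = 2*k^5 - 8*k^4 - k^3 - 3*k^2 - 5*k + 4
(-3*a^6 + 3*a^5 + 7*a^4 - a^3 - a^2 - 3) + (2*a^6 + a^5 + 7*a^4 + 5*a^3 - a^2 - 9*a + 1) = -a^6 + 4*a^5 + 14*a^4 + 4*a^3 - 2*a^2 - 9*a - 2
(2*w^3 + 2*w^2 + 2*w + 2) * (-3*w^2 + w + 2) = -6*w^5 - 4*w^4 + 6*w + 4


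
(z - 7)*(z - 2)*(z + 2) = z^3 - 7*z^2 - 4*z + 28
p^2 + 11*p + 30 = (p + 5)*(p + 6)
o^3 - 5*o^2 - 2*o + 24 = (o - 4)*(o - 3)*(o + 2)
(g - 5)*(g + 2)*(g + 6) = g^3 + 3*g^2 - 28*g - 60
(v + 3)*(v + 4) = v^2 + 7*v + 12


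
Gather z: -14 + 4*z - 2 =4*z - 16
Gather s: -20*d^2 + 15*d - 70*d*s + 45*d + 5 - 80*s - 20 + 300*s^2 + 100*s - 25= -20*d^2 + 60*d + 300*s^2 + s*(20 - 70*d) - 40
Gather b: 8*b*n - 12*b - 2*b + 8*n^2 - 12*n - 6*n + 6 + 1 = b*(8*n - 14) + 8*n^2 - 18*n + 7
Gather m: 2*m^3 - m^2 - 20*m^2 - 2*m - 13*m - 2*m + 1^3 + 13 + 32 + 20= 2*m^3 - 21*m^2 - 17*m + 66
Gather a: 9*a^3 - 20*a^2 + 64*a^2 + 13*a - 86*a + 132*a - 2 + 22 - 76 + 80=9*a^3 + 44*a^2 + 59*a + 24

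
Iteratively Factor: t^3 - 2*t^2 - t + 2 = (t + 1)*(t^2 - 3*t + 2) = (t - 2)*(t + 1)*(t - 1)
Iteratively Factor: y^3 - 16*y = (y - 4)*(y^2 + 4*y) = y*(y - 4)*(y + 4)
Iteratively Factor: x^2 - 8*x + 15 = (x - 5)*(x - 3)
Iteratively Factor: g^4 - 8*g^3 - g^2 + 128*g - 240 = (g - 3)*(g^3 - 5*g^2 - 16*g + 80) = (g - 4)*(g - 3)*(g^2 - g - 20) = (g - 4)*(g - 3)*(g + 4)*(g - 5)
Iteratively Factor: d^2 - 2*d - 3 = (d - 3)*(d + 1)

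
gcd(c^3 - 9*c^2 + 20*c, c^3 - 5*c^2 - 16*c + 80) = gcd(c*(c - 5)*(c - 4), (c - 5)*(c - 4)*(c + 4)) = c^2 - 9*c + 20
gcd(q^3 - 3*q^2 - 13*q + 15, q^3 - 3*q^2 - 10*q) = q - 5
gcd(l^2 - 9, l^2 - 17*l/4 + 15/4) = l - 3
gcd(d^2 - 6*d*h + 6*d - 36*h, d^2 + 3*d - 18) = d + 6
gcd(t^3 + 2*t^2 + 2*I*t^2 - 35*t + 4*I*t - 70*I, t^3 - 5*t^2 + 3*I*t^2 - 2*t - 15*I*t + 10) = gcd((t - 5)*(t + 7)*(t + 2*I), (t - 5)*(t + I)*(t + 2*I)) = t^2 + t*(-5 + 2*I) - 10*I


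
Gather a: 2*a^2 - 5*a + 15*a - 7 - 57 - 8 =2*a^2 + 10*a - 72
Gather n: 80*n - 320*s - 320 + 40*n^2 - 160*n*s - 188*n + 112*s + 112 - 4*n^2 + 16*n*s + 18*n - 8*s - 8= 36*n^2 + n*(-144*s - 90) - 216*s - 216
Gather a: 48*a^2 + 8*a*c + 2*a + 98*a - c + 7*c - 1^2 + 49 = 48*a^2 + a*(8*c + 100) + 6*c + 48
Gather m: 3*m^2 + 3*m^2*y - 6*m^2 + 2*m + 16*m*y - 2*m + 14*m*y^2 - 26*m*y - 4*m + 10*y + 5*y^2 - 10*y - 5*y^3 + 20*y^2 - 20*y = m^2*(3*y - 3) + m*(14*y^2 - 10*y - 4) - 5*y^3 + 25*y^2 - 20*y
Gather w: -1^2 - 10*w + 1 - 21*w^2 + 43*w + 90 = -21*w^2 + 33*w + 90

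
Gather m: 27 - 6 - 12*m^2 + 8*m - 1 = -12*m^2 + 8*m + 20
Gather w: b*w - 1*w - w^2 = -w^2 + w*(b - 1)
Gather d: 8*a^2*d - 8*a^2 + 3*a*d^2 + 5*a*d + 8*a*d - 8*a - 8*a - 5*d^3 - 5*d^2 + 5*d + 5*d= -8*a^2 - 16*a - 5*d^3 + d^2*(3*a - 5) + d*(8*a^2 + 13*a + 10)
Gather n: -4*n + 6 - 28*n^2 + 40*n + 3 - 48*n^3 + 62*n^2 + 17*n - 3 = -48*n^3 + 34*n^2 + 53*n + 6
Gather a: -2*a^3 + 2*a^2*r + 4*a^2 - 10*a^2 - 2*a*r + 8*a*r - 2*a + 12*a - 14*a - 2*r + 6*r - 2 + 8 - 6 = -2*a^3 + a^2*(2*r - 6) + a*(6*r - 4) + 4*r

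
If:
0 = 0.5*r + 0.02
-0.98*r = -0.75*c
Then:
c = -0.05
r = -0.04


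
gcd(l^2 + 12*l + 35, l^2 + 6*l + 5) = l + 5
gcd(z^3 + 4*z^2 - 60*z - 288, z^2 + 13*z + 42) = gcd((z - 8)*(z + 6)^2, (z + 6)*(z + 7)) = z + 6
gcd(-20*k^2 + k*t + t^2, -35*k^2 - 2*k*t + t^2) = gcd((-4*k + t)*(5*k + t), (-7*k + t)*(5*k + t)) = 5*k + t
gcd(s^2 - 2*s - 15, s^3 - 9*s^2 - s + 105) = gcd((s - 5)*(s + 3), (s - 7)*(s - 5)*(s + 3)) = s^2 - 2*s - 15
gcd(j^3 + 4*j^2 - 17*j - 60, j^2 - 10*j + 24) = j - 4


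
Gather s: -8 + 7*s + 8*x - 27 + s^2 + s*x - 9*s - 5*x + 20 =s^2 + s*(x - 2) + 3*x - 15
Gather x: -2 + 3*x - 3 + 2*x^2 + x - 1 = 2*x^2 + 4*x - 6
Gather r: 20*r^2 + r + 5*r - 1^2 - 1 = 20*r^2 + 6*r - 2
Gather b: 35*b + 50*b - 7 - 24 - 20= 85*b - 51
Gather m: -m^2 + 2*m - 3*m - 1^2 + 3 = -m^2 - m + 2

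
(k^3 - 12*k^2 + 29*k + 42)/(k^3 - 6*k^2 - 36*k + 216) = (k^2 - 6*k - 7)/(k^2 - 36)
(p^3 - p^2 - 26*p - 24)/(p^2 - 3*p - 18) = (p^2 + 5*p + 4)/(p + 3)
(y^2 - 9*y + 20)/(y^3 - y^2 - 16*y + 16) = (y - 5)/(y^2 + 3*y - 4)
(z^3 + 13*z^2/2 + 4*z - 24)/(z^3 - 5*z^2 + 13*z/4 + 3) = 2*(z^2 + 8*z + 16)/(2*z^2 - 7*z - 4)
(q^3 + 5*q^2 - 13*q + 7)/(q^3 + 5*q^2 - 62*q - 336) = (q^2 - 2*q + 1)/(q^2 - 2*q - 48)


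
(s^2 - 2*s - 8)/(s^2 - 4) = (s - 4)/(s - 2)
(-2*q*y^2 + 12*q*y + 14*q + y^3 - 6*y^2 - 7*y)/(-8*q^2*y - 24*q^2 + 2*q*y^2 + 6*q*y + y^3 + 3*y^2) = (y^2 - 6*y - 7)/(4*q*y + 12*q + y^2 + 3*y)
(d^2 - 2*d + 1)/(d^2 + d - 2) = (d - 1)/(d + 2)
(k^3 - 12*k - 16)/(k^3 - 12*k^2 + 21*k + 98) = (k^2 - 2*k - 8)/(k^2 - 14*k + 49)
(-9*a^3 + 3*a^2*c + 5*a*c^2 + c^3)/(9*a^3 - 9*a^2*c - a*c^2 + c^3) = (-3*a - c)/(3*a - c)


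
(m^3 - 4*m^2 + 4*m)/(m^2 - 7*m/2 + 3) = 2*m*(m - 2)/(2*m - 3)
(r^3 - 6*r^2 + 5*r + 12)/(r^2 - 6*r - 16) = (-r^3 + 6*r^2 - 5*r - 12)/(-r^2 + 6*r + 16)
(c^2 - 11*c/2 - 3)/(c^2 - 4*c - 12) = (c + 1/2)/(c + 2)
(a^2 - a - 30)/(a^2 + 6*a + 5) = (a - 6)/(a + 1)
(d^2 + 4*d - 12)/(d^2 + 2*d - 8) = (d + 6)/(d + 4)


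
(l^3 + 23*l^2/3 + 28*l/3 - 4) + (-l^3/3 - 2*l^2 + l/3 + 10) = 2*l^3/3 + 17*l^2/3 + 29*l/3 + 6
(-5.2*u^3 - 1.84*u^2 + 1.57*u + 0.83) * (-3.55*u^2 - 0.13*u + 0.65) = 18.46*u^5 + 7.208*u^4 - 8.7143*u^3 - 4.3466*u^2 + 0.9126*u + 0.5395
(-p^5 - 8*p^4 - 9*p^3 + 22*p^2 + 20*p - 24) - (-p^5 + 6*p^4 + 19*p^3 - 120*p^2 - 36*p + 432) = -14*p^4 - 28*p^3 + 142*p^2 + 56*p - 456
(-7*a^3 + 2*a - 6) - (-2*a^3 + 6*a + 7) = -5*a^3 - 4*a - 13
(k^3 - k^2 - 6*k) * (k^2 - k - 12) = k^5 - 2*k^4 - 17*k^3 + 18*k^2 + 72*k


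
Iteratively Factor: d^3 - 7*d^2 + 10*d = (d - 2)*(d^2 - 5*d) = (d - 5)*(d - 2)*(d)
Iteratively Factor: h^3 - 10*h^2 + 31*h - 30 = (h - 3)*(h^2 - 7*h + 10) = (h - 5)*(h - 3)*(h - 2)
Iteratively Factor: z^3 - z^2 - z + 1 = (z - 1)*(z^2 - 1) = (z - 1)^2*(z + 1)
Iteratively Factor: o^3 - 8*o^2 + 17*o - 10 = (o - 1)*(o^2 - 7*o + 10) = (o - 2)*(o - 1)*(o - 5)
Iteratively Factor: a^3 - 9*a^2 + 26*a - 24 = (a - 3)*(a^2 - 6*a + 8) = (a - 4)*(a - 3)*(a - 2)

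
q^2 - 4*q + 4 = (q - 2)^2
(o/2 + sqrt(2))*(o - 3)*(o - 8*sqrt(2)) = o^3/2 - 3*sqrt(2)*o^2 - 3*o^2/2 - 16*o + 9*sqrt(2)*o + 48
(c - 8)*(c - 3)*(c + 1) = c^3 - 10*c^2 + 13*c + 24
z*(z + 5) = z^2 + 5*z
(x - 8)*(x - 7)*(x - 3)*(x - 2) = x^4 - 20*x^3 + 137*x^2 - 370*x + 336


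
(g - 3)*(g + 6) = g^2 + 3*g - 18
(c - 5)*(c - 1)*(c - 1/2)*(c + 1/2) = c^4 - 6*c^3 + 19*c^2/4 + 3*c/2 - 5/4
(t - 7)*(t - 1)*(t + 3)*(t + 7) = t^4 + 2*t^3 - 52*t^2 - 98*t + 147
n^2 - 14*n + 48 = (n - 8)*(n - 6)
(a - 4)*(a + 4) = a^2 - 16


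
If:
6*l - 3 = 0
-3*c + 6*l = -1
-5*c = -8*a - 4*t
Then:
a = 5/6 - t/2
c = 4/3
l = 1/2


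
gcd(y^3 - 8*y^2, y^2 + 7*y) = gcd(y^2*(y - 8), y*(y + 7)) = y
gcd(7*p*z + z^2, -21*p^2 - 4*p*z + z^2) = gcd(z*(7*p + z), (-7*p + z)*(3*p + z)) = 1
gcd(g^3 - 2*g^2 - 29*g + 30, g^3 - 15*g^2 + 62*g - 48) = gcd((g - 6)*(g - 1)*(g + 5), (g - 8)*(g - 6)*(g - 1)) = g^2 - 7*g + 6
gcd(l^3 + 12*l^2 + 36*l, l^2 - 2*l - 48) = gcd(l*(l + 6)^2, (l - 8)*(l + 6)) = l + 6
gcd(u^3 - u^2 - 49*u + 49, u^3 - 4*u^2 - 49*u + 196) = u^2 - 49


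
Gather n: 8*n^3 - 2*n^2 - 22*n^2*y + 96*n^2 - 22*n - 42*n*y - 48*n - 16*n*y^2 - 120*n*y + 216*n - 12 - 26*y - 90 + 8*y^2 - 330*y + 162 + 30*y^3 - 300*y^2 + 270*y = 8*n^3 + n^2*(94 - 22*y) + n*(-16*y^2 - 162*y + 146) + 30*y^3 - 292*y^2 - 86*y + 60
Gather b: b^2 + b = b^2 + b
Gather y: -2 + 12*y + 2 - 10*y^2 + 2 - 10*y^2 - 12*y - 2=-20*y^2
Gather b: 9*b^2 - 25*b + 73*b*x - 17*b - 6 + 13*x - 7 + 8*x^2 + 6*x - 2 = 9*b^2 + b*(73*x - 42) + 8*x^2 + 19*x - 15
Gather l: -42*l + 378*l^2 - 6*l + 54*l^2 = 432*l^2 - 48*l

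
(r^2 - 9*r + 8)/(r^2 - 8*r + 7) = (r - 8)/(r - 7)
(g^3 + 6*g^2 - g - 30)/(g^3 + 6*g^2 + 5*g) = (g^2 + g - 6)/(g*(g + 1))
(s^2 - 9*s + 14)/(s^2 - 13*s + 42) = (s - 2)/(s - 6)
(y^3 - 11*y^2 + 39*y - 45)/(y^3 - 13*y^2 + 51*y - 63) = (y - 5)/(y - 7)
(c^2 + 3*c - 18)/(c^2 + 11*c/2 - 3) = 2*(c - 3)/(2*c - 1)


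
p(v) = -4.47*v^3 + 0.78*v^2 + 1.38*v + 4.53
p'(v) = -13.41*v^2 + 1.56*v + 1.38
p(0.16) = 4.75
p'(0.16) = 1.29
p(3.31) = -144.46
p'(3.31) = -140.38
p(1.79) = -16.14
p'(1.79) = -38.79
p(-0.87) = 6.86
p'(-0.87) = -10.13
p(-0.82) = 6.39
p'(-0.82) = -8.92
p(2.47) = -54.66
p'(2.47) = -76.58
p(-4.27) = 360.87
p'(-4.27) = -249.78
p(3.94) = -251.32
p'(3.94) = -200.65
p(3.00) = -105.00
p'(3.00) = -114.63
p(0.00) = 4.53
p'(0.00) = 1.38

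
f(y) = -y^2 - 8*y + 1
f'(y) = -2*y - 8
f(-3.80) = 16.96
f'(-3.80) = -0.40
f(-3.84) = 16.97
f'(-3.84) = -0.32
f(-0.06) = 1.48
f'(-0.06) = -7.88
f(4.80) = -60.44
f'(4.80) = -17.60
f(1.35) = -11.62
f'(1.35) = -10.70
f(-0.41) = 4.11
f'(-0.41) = -7.18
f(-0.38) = 3.90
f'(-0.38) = -7.24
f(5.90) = -81.01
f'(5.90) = -19.80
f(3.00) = -32.00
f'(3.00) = -14.00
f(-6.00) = 13.00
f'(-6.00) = 4.00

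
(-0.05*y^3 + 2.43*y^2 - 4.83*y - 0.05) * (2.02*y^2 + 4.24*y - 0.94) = -0.101*y^5 + 4.6966*y^4 + 0.5936*y^3 - 22.8644*y^2 + 4.3282*y + 0.047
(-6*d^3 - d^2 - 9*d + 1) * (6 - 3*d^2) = 18*d^5 + 3*d^4 - 9*d^3 - 9*d^2 - 54*d + 6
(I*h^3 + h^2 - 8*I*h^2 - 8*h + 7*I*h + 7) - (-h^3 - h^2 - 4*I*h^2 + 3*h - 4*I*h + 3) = h^3 + I*h^3 + 2*h^2 - 4*I*h^2 - 11*h + 11*I*h + 4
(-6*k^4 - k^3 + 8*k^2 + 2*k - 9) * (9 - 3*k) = 18*k^5 - 51*k^4 - 33*k^3 + 66*k^2 + 45*k - 81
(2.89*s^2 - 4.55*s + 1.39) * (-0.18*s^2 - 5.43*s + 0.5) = -0.5202*s^4 - 14.8737*s^3 + 25.9013*s^2 - 9.8227*s + 0.695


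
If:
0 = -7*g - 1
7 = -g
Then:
No Solution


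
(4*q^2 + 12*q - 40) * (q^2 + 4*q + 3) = 4*q^4 + 28*q^3 + 20*q^2 - 124*q - 120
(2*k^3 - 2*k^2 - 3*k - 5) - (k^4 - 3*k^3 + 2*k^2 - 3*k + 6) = -k^4 + 5*k^3 - 4*k^2 - 11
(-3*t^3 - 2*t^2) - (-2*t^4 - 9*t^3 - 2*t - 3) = 2*t^4 + 6*t^3 - 2*t^2 + 2*t + 3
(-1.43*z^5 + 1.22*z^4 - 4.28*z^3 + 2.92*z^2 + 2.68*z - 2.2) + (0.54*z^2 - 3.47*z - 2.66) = -1.43*z^5 + 1.22*z^4 - 4.28*z^3 + 3.46*z^2 - 0.79*z - 4.86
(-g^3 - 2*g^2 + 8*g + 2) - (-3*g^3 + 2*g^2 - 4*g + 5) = 2*g^3 - 4*g^2 + 12*g - 3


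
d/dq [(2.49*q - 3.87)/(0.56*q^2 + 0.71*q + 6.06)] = (-1.3944*q^2 + 4.3344*q + 17.8371)/(0.3136*q^4 + 0.7952*q^3 + 7.2913*q^2 + 8.6052*q + 36.7236)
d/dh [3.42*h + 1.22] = 3.42000000000000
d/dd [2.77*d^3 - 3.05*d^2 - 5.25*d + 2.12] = 8.31*d^2 - 6.1*d - 5.25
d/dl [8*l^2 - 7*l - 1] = 16*l - 7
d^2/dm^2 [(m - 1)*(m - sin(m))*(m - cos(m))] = sqrt(2)*m^2*sin(m + pi/4) + 3*m*sin(m) - 2*m*sin(2*m) - 5*m*cos(m) + 6*m - 4*sin(m) + 2*sqrt(2)*sin(2*m + pi/4) - 2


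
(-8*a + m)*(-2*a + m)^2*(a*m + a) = -32*a^4*m - 32*a^4 + 36*a^3*m^2 + 36*a^3*m - 12*a^2*m^3 - 12*a^2*m^2 + a*m^4 + a*m^3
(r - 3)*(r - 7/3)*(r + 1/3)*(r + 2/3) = r^4 - 13*r^3/3 + 17*r^2/9 + 157*r/27 + 14/9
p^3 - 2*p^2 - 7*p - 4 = (p - 4)*(p + 1)^2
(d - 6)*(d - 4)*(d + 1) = d^3 - 9*d^2 + 14*d + 24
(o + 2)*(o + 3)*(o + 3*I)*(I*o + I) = I*o^4 - 3*o^3 + 6*I*o^3 - 18*o^2 + 11*I*o^2 - 33*o + 6*I*o - 18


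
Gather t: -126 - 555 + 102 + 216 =-363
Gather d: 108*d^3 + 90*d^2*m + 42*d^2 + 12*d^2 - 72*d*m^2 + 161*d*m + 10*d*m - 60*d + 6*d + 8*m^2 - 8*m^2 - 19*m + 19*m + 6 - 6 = 108*d^3 + d^2*(90*m + 54) + d*(-72*m^2 + 171*m - 54)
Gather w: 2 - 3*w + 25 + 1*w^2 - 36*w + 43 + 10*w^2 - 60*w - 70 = 11*w^2 - 99*w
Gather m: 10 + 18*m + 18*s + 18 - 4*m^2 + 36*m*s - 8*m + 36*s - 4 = -4*m^2 + m*(36*s + 10) + 54*s + 24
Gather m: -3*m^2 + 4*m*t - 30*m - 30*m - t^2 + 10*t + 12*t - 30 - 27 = -3*m^2 + m*(4*t - 60) - t^2 + 22*t - 57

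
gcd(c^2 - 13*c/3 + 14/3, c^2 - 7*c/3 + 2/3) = c - 2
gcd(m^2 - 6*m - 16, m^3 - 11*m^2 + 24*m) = m - 8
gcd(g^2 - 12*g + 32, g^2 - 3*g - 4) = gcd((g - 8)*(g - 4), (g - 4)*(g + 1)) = g - 4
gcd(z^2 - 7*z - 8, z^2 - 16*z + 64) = z - 8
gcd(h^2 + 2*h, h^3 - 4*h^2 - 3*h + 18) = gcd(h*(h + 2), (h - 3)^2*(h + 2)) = h + 2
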